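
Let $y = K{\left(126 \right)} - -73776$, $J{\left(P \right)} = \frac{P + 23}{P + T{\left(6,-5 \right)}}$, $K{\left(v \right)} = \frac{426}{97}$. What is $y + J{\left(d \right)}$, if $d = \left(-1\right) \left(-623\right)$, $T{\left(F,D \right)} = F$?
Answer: $\frac{264801512}{3589} \approx 73781.0$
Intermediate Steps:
$K{\left(v \right)} = \frac{426}{97}$ ($K{\left(v \right)} = 426 \cdot \frac{1}{97} = \frac{426}{97}$)
$d = 623$
$J{\left(P \right)} = \frac{23 + P}{6 + P}$ ($J{\left(P \right)} = \frac{P + 23}{P + 6} = \frac{23 + P}{6 + P}$)
$y = \frac{7156698}{97}$ ($y = \frac{426}{97} - -73776 = \frac{426}{97} + 73776 = \frac{7156698}{97} \approx 73780.0$)
$y + J{\left(d \right)} = \frac{7156698}{97} + \frac{23 + 623}{6 + 623} = \frac{7156698}{97} + \frac{1}{629} \cdot 646 = \frac{7156698}{97} + \frac{38}{37} = \frac{264801512}{3589}$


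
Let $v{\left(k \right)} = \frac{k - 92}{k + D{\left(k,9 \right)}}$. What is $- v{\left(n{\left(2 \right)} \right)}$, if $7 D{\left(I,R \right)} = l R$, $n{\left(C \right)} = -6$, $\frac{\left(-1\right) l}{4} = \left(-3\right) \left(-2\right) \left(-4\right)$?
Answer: $\frac{343}{411} \approx 0.83455$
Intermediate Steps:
$l = 96$ ($l = - 4 \left(-3\right) \left(-2\right) \left(-4\right) = - 4 \cdot 6 \left(-4\right) = \left(-4\right) \left(-24\right) = 96$)
$D{\left(I,R \right)} = \frac{96 R}{7}$
$v{\left(k \right)} = \frac{-92 + k}{\frac{864}{7} + k}$ ($v{\left(k \right)} = \frac{k - 92}{k + \frac{96}{7} \cdot 9} = \frac{-92 + k}{k + \frac{864}{7}} = \frac{-92 + k}{\frac{864}{7} + k}$)
$- v{\left(n{\left(2 \right)} \right)} = - \frac{7 \left(-92 - 6\right)}{864 + 7 \left(-6\right)} = - \frac{7 \left(-98\right)}{864 - 42} = - \frac{7 \left(-98\right)}{822} = \left(-1\right) \left(- \frac{343}{411}\right) = \frac{343}{411}$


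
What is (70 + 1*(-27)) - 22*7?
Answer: -111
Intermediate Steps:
(70 + 1*(-27)) - 22*7 = (70 - 27) - 154 = 43 - 154 = -111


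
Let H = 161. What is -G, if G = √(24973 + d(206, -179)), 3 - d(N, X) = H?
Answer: -√24815 ≈ -157.53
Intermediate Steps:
d(N, X) = -158 (d(N, X) = 3 - 1*161 = 3 - 161 = -158)
G = √24815 (G = √(24973 - 158) = √24815 ≈ 157.53)
-G = -√24815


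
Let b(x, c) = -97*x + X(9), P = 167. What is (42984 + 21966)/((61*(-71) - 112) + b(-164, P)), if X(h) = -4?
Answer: 64950/11461 ≈ 5.6670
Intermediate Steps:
b(x, c) = -4 - 97*x (b(x, c) = -97*x - 4 = -4 - 97*x)
(42984 + 21966)/((61*(-71) - 112) + b(-164, P)) = (42984 + 21966)/((61*(-71) - 112) + (-4 - 97*(-164))) = 64950/((-4331 - 112) + (-4 + 15908)) = 64950/(-4443 + 15904) = 64950/11461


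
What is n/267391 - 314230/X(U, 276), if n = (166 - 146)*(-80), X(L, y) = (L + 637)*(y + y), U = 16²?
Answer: -42405485765/65903324988 ≈ -0.64345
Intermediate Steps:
U = 256
X(L, y) = 2*y*(637 + L) (X(L, y) = (637 + L)*(2*y) = 2*y*(637 + L))
n = -1600 (n = 20*(-80) = -1600)
n/267391 - 314230/X(U, 276) = -1600/267391 - 314230*1/(552*(637 + 256)) = -1600*1/267391 - 314230/(2*276*893) = -1600/267391 - 314230/492936 = -1600/267391 - 314230*1/492936 = -1600/267391 - 157115/246468 = -42405485765/65903324988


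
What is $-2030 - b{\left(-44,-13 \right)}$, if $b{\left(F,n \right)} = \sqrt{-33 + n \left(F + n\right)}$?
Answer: $-2030 - 2 \sqrt{177} \approx -2056.6$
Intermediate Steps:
$-2030 - b{\left(-44,-13 \right)} = -2030 - \sqrt{-33 + \left(-13\right)^{2} - -572} = -2030 - \sqrt{-33 + 169 + 572} = -2030 - \sqrt{708} = -2030 - 2 \sqrt{177}$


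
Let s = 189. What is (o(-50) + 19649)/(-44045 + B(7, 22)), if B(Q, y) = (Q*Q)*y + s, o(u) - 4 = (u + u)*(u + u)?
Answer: -29653/42778 ≈ -0.69318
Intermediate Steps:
o(u) = 4 + 4*u**2 (o(u) = 4 + (u + u)*(u + u) = 4 + (2*u)*(2*u) = 4 + 4*u**2)
B(Q, y) = 189 + y*Q**2 (B(Q, y) = (Q*Q)*y + 189 = Q**2*y + 189 = y*Q**2 + 189 = 189 + y*Q**2)
(o(-50) + 19649)/(-44045 + B(7, 22)) = ((4 + 4*(-50)**2) + 19649)/(-44045 + (189 + 22*7**2)) = ((4 + 4*2500) + 19649)/(-44045 + (189 + 22*49)) = ((4 + 10000) + 19649)/(-44045 + (189 + 1078)) = (10004 + 19649)/(-44045 + 1267) = 29653/(-42778) = 29653*(-1/42778) = -29653/42778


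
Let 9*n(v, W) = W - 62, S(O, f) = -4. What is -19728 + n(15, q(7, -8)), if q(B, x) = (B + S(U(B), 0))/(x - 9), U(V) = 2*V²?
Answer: -3019441/153 ≈ -19735.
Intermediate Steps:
q(B, x) = (-4 + B)/(-9 + x) (q(B, x) = (B - 4)/(x - 9) = (-4 + B)/(-9 + x))
n(v, W) = -62/9 + W/9 (n(v, W) = (W - 62)/9 = (-62 + W)/9 = -62/9 + W/9)
-19728 + n(15, q(7, -8)) = -19728 + (-62/9 + ((-4 + 7)/(-9 - 8))/9) = -19728 + (-62/9 + (3/(-17))/9) = -19728 + (-62/9 + (-1/17*3)/9) = -19728 + (-62/9 + (⅑)*(-3/17)) = -19728 + (-62/9 - 1/51) = -19728 - 1057/153 = -3019441/153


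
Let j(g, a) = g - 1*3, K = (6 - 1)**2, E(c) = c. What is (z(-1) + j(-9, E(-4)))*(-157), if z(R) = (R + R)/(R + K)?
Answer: 22765/12 ≈ 1897.1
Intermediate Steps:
K = 25 (K = 5**2 = 25)
z(R) = 2*R/(25 + R) (z(R) = (R + R)/(R + 25) = (2*R)/(25 + R) = 2*R/(25 + R))
j(g, a) = -3 + g (j(g, a) = g - 3 = -3 + g)
(z(-1) + j(-9, E(-4)))*(-157) = (2*(-1)/(25 - 1) + (-3 - 9))*(-157) = (2*(-1)/24 - 12)*(-157) = (2*(-1)*(1/24) - 12)*(-157) = (-1/12 - 12)*(-157) = -145/12*(-157) = 22765/12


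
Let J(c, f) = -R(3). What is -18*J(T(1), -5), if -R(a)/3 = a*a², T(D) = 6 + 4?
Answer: -1458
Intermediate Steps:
T(D) = 10
R(a) = -3*a³ (R(a) = -3*a*a² = -3*a³)
J(c, f) = 81 (J(c, f) = -(-3)*3³ = -(-3)*27 = -1*(-81) = 81)
-18*J(T(1), -5) = -18*81 = -1458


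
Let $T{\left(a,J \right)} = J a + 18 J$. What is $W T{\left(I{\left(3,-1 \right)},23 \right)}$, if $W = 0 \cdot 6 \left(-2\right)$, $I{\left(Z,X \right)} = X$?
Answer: $0$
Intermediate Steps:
$T{\left(a,J \right)} = 18 J + J a$
$W = 0$ ($W = 0 \left(-2\right) = 0$)
$W T{\left(I{\left(3,-1 \right)},23 \right)} = 0 \cdot 23 \left(18 - 1\right) = 0 \cdot 23 \cdot 17 = 0 \cdot 391 = 0$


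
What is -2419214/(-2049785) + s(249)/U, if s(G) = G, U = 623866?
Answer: 1509775757789/1278791168810 ≈ 1.1806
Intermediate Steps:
-2419214/(-2049785) + s(249)/U = -2419214/(-2049785) + 249/623866 = -2419214*(-1/2049785) + 249*(1/623866) = 2419214/2049785 + 249/623866 = 1509775757789/1278791168810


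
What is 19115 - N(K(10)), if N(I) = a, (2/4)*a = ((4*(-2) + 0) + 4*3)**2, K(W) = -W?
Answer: 19083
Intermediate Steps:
a = 32 (a = 2*((4*(-2) + 0) + 4*3)**2 = 2*((-8 + 0) + 12)**2 = 2*(-8 + 12)**2 = 2*4**2 = 2*16 = 32)
N(I) = 32
19115 - N(K(10)) = 19115 - 1*32 = 19115 - 32 = 19083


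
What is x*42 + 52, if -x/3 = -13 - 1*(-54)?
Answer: -5114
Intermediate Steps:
x = -123 (x = -3*(-13 - 1*(-54)) = -3*(-13 + 54) = -3*41 = -123)
x*42 + 52 = -123*42 + 52 = -5166 + 52 = -5114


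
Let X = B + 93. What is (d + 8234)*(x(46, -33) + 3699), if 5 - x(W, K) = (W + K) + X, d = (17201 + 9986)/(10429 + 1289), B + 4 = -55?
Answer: 3795148051/126 ≈ 3.0120e+7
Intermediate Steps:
B = -59 (B = -4 - 55 = -59)
X = 34 (X = -59 + 93 = 34)
d = 877/378 (d = 27187/11718 = 27187*(1/11718) = 877/378 ≈ 2.3201)
x(W, K) = -29 - K - W (x(W, K) = 5 - ((W + K) + 34) = 5 - ((K + W) + 34) = 5 - (34 + K + W) = 5 + (-34 - K - W) = -29 - K - W)
(d + 8234)*(x(46, -33) + 3699) = (877/378 + 8234)*((-29 - 1*(-33) - 1*46) + 3699) = 3113329*((-29 + 33 - 46) + 3699)/378 = 3113329*(-42 + 3699)/378 = (3113329/378)*3657 = 3795148051/126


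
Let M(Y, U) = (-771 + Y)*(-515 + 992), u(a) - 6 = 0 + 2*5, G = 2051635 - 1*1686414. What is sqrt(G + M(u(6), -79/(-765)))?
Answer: sqrt(5086) ≈ 71.316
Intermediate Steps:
G = 365221 (G = 2051635 - 1686414 = 365221)
u(a) = 16 (u(a) = 6 + (0 + 2*5) = 6 + (0 + 10) = 6 + 10 = 16)
M(Y, U) = -367767 + 477*Y (M(Y, U) = (-771 + Y)*477 = -367767 + 477*Y)
sqrt(G + M(u(6), -79/(-765))) = sqrt(365221 + (-367767 + 477*16)) = sqrt(365221 + (-367767 + 7632)) = sqrt(365221 - 360135) = sqrt(5086)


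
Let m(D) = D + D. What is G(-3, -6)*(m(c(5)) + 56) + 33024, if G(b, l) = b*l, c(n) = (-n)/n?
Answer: 33996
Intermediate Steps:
c(n) = -1
m(D) = 2*D
G(-3, -6)*(m(c(5)) + 56) + 33024 = (-3*(-6))*(2*(-1) + 56) + 33024 = 18*(-2 + 56) + 33024 = 18*54 + 33024 = 972 + 33024 = 33996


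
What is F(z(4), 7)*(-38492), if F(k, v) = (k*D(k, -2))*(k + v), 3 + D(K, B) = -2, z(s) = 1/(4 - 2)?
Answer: 721725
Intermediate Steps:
z(s) = ½ (z(s) = 1/2 = ½)
D(K, B) = -5 (D(K, B) = -3 - 2 = -5)
F(k, v) = -5*k*(k + v) (F(k, v) = (k*(-5))*(k + v) = (-5*k)*(k + v) = -5*k*(k + v))
F(z(4), 7)*(-38492) = -5*½*(½ + 7)*(-38492) = -5*½*15/2*(-38492) = -75/4*(-38492) = 721725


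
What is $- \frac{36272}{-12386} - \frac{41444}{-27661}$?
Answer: $\frac{758322588}{171304573} \approx 4.4268$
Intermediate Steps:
$- \frac{36272}{-12386} - \frac{41444}{-27661} = \left(-36272\right) \left(- \frac{1}{12386}\right) - - \frac{41444}{27661} = \frac{18136}{6193} + \frac{41444}{27661} = \frac{758322588}{171304573}$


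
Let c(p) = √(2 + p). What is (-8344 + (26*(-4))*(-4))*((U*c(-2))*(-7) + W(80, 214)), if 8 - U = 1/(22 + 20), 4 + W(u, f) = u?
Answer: -602528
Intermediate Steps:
W(u, f) = -4 + u
U = 335/42 (U = 8 - 1/(22 + 20) = 8 - 1/42 = 335/42 ≈ 7.9762)
(-8344 + (26*(-4))*(-4))*((U*c(-2))*(-7) + W(80, 214)) = (-8344 + (26*(-4))*(-4))*((335*√(2 - 2)/42)*(-7) + (-4 + 80)) = (-8344 - 104*(-4))*((335*√0/42)*(-7) + 76) = (-8344 + 416)*(((335/42)*0)*(-7) + 76) = -7928*(0*(-7) + 76) = -7928*(0 + 76) = -7928*76 = -602528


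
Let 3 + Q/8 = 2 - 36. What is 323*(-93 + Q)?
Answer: -125647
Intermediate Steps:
Q = -296 (Q = -24 + 8*(2 - 36) = -24 + 8*(-34) = -24 - 272 = -296)
323*(-93 + Q) = 323*(-93 - 296) = 323*(-389) = -125647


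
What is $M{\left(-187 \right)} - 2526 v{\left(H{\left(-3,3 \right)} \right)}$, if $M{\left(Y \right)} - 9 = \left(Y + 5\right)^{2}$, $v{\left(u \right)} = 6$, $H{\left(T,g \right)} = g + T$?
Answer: $17977$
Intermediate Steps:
$H{\left(T,g \right)} = T + g$
$M{\left(Y \right)} = 9 + \left(5 + Y\right)^{2}$ ($M{\left(Y \right)} = 9 + \left(Y + 5\right)^{2} = 9 + \left(5 + Y\right)^{2}$)
$M{\left(-187 \right)} - 2526 v{\left(H{\left(-3,3 \right)} \right)} = \left(9 + \left(5 - 187\right)^{2}\right) - 15156 = \left(9 + \left(-182\right)^{2}\right) - 15156 = \left(9 + 33124\right) - 15156 = 33133 - 15156 = 17977$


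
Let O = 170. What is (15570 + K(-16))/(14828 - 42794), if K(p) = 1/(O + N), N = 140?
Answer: -4826701/8669460 ≈ -0.55675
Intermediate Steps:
K(p) = 1/310 (K(p) = 1/(170 + 140) = 1/310)
(15570 + K(-16))/(14828 - 42794) = (15570 + 1/310)/(14828 - 42794) = (4826701/310)/(-27966) = (4826701/310)*(-1/27966) = -4826701/8669460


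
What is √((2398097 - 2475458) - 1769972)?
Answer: I*√1847333 ≈ 1359.2*I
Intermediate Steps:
√((2398097 - 2475458) - 1769972) = √(-77361 - 1769972) = √(-1847333) = I*√1847333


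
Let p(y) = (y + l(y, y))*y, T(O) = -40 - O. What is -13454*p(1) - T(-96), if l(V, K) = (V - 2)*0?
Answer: -13510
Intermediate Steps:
l(V, K) = 0 (l(V, K) = (-2 + V)*0 = 0)
p(y) = y**2 (p(y) = (y + 0)*y = y*y = y**2)
-13454*p(1) - T(-96) = -13454*1**2 - (-40 - 1*(-96)) = -13454*1 - (-40 + 96) = -13454 - 1*56 = -13454 - 56 = -13510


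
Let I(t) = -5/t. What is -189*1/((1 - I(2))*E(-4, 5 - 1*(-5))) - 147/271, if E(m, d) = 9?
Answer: -1773/271 ≈ -6.5424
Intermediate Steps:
-189*1/((1 - I(2))*E(-4, 5 - 1*(-5))) - 147/271 = -189*1/(9*(1 - (-5)/2)) - 147/271 = -189*1/(9*(1 - (-5)/2)) - 147*1/271 = -189*1/(9*(1 - 1*(-5/2))) - 147/271 = -189*1/(9*(1 + 5/2)) - 147/271 = -189/((7/2)*9) - 147/271 = -189/63/2 - 147/271 = -189*2/63 - 147/271 = -6 - 147/271 = -1773/271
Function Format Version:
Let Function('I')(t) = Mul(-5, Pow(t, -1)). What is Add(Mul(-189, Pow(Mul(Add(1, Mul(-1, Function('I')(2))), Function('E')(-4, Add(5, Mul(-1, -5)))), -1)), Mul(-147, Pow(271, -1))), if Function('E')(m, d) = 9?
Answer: Rational(-1773, 271) ≈ -6.5424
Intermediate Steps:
Add(Mul(-189, Pow(Mul(Add(1, Mul(-1, Function('I')(2))), Function('E')(-4, Add(5, Mul(-1, -5)))), -1)), Mul(-147, Pow(271, -1))) = Add(Mul(-189, Pow(Mul(Add(1, Mul(-1, Mul(-5, Pow(2, -1)))), 9), -1)), Mul(-147, Pow(271, -1))) = Add(Mul(-189, Pow(Mul(Add(1, Mul(-1, Mul(-5, Rational(1, 2)))), 9), -1)), Mul(-147, Rational(1, 271))) = Add(Mul(-189, Pow(Mul(Add(1, Mul(-1, Rational(-5, 2))), 9), -1)), Rational(-147, 271)) = Add(Mul(-189, Pow(Mul(Add(1, Rational(5, 2)), 9), -1)), Rational(-147, 271)) = Add(Mul(-189, Pow(Mul(Rational(7, 2), 9), -1)), Rational(-147, 271)) = Add(Mul(-189, Pow(Rational(63, 2), -1)), Rational(-147, 271)) = Add(Mul(-189, Rational(2, 63)), Rational(-147, 271)) = Add(-6, Rational(-147, 271)) = Rational(-1773, 271)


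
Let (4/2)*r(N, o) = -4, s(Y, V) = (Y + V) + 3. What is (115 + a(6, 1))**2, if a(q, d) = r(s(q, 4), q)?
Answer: 12769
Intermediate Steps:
s(Y, V) = 3 + V + Y (s(Y, V) = (V + Y) + 3 = 3 + V + Y)
r(N, o) = -2 (r(N, o) = (1/2)*(-4) = -2)
a(q, d) = -2
(115 + a(6, 1))**2 = (115 - 2)**2 = 113**2 = 12769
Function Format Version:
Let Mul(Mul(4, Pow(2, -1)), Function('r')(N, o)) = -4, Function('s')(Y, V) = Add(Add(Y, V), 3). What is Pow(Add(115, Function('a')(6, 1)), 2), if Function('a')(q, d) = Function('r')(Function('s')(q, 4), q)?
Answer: 12769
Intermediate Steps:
Function('s')(Y, V) = Add(3, V, Y) (Function('s')(Y, V) = Add(Add(V, Y), 3) = Add(3, V, Y))
Function('r')(N, o) = -2 (Function('r')(N, o) = Mul(Rational(1, 2), -4) = -2)
Function('a')(q, d) = -2
Pow(Add(115, Function('a')(6, 1)), 2) = Pow(Add(115, -2), 2) = Pow(113, 2) = 12769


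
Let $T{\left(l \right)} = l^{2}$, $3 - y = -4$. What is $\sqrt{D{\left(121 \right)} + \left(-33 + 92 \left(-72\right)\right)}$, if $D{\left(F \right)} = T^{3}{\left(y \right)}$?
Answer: $4 \sqrt{6937} \approx 333.15$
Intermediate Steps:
$y = 7$ ($y = 3 - -4 = 3 + 4 = 7$)
$D{\left(F \right)} = 117649$ ($D{\left(F \right)} = \left(7^{2}\right)^{3} = 49^{3} = 117649$)
$\sqrt{D{\left(121 \right)} + \left(-33 + 92 \left(-72\right)\right)} = \sqrt{117649 + \left(-33 + 92 \left(-72\right)\right)} = \sqrt{117649 - 6657} = \sqrt{110992} = 4 \sqrt{6937}$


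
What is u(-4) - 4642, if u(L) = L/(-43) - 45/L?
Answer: -796473/172 ≈ -4630.7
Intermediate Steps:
u(L) = -45/L - L/43 (u(L) = L*(-1/43) - 45/L = -L/43 - 45/L = -45/L - L/43)
u(-4) - 4642 = (-45/(-4) - 1/43*(-4)) - 4642 = (-45*(-¼) + 4/43) - 4642 = (45/4 + 4/43) - 4642 = 1951/172 - 4642 = -796473/172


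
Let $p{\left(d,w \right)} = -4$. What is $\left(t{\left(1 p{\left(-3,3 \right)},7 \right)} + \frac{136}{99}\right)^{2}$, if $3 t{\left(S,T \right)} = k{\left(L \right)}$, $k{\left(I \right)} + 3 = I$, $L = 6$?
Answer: $\frac{55225}{9801} \approx 5.6346$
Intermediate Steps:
$k{\left(I \right)} = -3 + I$
$t{\left(S,T \right)} = 1$ ($t{\left(S,T \right)} = \frac{-3 + 6}{3} = \frac{1}{3} \cdot 3 = 1$)
$\left(t{\left(1 p{\left(-3,3 \right)},7 \right)} + \frac{136}{99}\right)^{2} = \left(1 + \frac{136}{99}\right)^{2} = \left(\frac{235}{99}\right)^{2} = \frac{55225}{9801}$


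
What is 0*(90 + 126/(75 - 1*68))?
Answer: 0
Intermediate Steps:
0*(90 + 126/(75 - 1*68)) = 0*(90 + 126/(75 - 68)) = 0*(90 + 126/7) = 0*(90 + 126*(⅐)) = 0*(90 + 18) = 0*108 = 0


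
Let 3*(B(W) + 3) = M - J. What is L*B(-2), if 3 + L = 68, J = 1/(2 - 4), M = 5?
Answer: -455/6 ≈ -75.833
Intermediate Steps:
J = -½ (J = 1/(-2) = -½ ≈ -0.50000)
L = 65 (L = -3 + 68 = 65)
B(W) = -7/6 (B(W) = -3 + (5 - 1*(-½))/3 = -3 + (5 + ½)/3 = -3 + (⅓)*(11/2) = -3 + 11/6 = -7/6)
L*B(-2) = 65*(-7/6) = -455/6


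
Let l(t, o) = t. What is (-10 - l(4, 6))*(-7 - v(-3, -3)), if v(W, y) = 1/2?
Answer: 105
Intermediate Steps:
v(W, y) = ½
(-10 - l(4, 6))*(-7 - v(-3, -3)) = (-10 - 1*4)*(-7 - 1*½) = (-10 - 4)*(-7 - ½) = -14*(-15/2) = 105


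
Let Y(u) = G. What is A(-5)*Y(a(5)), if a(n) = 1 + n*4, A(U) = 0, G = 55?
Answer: 0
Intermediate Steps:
a(n) = 1 + 4*n
Y(u) = 55
A(-5)*Y(a(5)) = 0*55 = 0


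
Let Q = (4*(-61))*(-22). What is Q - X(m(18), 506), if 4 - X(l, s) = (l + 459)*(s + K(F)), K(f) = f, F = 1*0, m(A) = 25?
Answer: 250268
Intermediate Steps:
F = 0
Q = 5368 (Q = -244*(-22) = 5368)
X(l, s) = 4 - s*(459 + l) (X(l, s) = 4 - (l + 459)*(s + 0) = 4 - (459 + l)*s = 4 - s*(459 + l))
Q - X(m(18), 506) = 5368 - (4 - 459*506 - 1*25*506) = 5368 - (4 - 232254 - 12650) = 5368 - 1*(-244900) = 5368 + 244900 = 250268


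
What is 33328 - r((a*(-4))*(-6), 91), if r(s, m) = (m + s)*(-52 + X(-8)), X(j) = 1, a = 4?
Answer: 42865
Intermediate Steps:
r(s, m) = -51*m - 51*s (r(s, m) = (m + s)*(-52 + 1) = (m + s)*(-51) = -51*m - 51*s)
33328 - r((a*(-4))*(-6), 91) = 33328 - (-51*91 - 51*4*(-4)*(-6)) = 33328 - (-4641 - (-816)*(-6)) = 33328 - (-4641 - 51*96) = 33328 - (-4641 - 4896) = 33328 - 1*(-9537) = 33328 + 9537 = 42865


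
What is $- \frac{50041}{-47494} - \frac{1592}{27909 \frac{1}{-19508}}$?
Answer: $\frac{1476405213853}{1325510046} \approx 1113.8$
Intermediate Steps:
$- \frac{50041}{-47494} - \frac{1592}{27909 \frac{1}{-19508}} = \left(-50041\right) \left(- \frac{1}{47494}\right) - \frac{1592}{27909 \left(- \frac{1}{19508}\right)} = \frac{50041}{47494} - \frac{1592}{- \frac{27909}{19508}} = \frac{50041}{47494} - - \frac{31056736}{27909} = \frac{50041}{47494} + \frac{31056736}{27909} = \frac{1476405213853}{1325510046}$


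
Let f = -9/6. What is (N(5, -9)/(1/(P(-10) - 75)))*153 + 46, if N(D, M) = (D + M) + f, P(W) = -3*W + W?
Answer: 92657/2 ≈ 46329.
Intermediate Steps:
f = -3/2 (f = -9*1/6 = -3/2 ≈ -1.5000)
P(W) = -2*W
N(D, M) = -3/2 + D + M (N(D, M) = (D + M) - 3/2 = -3/2 + D + M)
(N(5, -9)/(1/(P(-10) - 75)))*153 + 46 = ((-3/2 + 5 - 9)/(1/(-2*(-10) - 75)))*153 + 46 = -11/(2*(1/(20 - 75)))*153 + 46 = -11/(2*(1/(-55)))*153 + 46 = -11/(2*(-1/55))*153 + 46 = -11/2*(-55)*153 + 46 = (605/2)*153 + 46 = 92565/2 + 46 = 92657/2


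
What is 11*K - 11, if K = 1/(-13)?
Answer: -154/13 ≈ -11.846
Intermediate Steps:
K = -1/13 ≈ -0.076923
11*K - 11 = 11*(-1/13) - 11 = -11/13 - 11 = -154/13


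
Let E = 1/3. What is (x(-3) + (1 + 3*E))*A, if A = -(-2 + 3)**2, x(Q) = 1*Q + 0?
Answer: 1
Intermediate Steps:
x(Q) = Q (x(Q) = Q + 0 = Q)
E = 1/3 ≈ 0.33333
A = -1 (A = -1*1**2 = -1*1 = -1)
(x(-3) + (1 + 3*E))*A = (-3 + (1 + 3*(1/3)))*(-1) = (-3 + (1 + 1))*(-1) = (-3 + 2)*(-1) = -1*(-1) = 1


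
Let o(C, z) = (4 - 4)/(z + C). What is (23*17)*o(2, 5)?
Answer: 0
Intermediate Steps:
o(C, z) = 0 (o(C, z) = 0/(C + z) = 0)
(23*17)*o(2, 5) = (23*17)*0 = 391*0 = 0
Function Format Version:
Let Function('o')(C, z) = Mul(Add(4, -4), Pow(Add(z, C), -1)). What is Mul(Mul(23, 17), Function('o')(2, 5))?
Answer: 0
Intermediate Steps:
Function('o')(C, z) = 0 (Function('o')(C, z) = Mul(0, Pow(Add(C, z), -1)) = 0)
Mul(Mul(23, 17), Function('o')(2, 5)) = Mul(Mul(23, 17), 0) = Mul(391, 0) = 0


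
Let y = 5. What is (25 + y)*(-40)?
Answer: -1200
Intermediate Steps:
(25 + y)*(-40) = (25 + 5)*(-40) = 30*(-40) = -1200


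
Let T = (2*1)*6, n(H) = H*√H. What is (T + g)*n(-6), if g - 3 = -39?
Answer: 144*I*√6 ≈ 352.73*I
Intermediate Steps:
g = -36 (g = 3 - 39 = -36)
n(H) = H^(3/2)
T = 12 (T = 2*6 = 12)
(T + g)*n(-6) = (12 - 36)*(-6)^(3/2) = -(-144)*I*√6 = 144*I*√6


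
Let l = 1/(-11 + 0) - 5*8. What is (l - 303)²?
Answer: 14243076/121 ≈ 1.1771e+5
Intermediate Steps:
l = -441/11 (l = 1/(-11) - 40 = -1/11 - 40 = -441/11 ≈ -40.091)
(l - 303)² = (-441/11 - 303)² = (-3774/11)² = 14243076/121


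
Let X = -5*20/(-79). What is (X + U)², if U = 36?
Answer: 8667136/6241 ≈ 1388.7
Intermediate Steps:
X = 100/79 (X = -100*(-1/79) = 100/79 ≈ 1.2658)
(X + U)² = (100/79 + 36)² = (2944/79)² = 8667136/6241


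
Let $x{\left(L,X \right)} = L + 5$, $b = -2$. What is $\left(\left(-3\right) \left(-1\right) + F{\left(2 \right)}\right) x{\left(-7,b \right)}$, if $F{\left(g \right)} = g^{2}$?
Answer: $-14$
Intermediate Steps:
$x{\left(L,X \right)} = 5 + L$
$\left(\left(-3\right) \left(-1\right) + F{\left(2 \right)}\right) x{\left(-7,b \right)} = \left(\left(-3\right) \left(-1\right) + 2^{2}\right) \left(5 - 7\right) = \left(3 + 4\right) \left(-2\right) = 7 \left(-2\right) = -14$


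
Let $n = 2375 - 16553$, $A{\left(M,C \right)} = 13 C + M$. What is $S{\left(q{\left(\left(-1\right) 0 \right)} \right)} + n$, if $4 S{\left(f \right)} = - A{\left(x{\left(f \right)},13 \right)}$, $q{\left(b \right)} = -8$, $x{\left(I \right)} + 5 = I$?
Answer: $-14217$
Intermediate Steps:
$x{\left(I \right)} = -5 + I$
$A{\left(M,C \right)} = M + 13 C$
$S{\left(f \right)} = -41 - \frac{f}{4}$ ($S{\left(f \right)} = \frac{\left(-1\right) \left(\left(-5 + f\right) + 13 \cdot 13\right)}{4} = \frac{\left(-1\right) \left(\left(-5 + f\right) + 169\right)}{4} = \frac{\left(-1\right) \left(164 + f\right)}{4} = \frac{-164 - f}{4} = -41 - \frac{f}{4}$)
$n = -14178$ ($n = 2375 - 16553 = -14178$)
$S{\left(q{\left(\left(-1\right) 0 \right)} \right)} + n = \left(-41 - -2\right) - 14178 = \left(-41 + 2\right) - 14178 = -39 - 14178 = -14217$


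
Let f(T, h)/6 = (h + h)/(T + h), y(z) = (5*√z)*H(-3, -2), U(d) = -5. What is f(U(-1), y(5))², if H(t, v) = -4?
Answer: 933120/6241 - 92160*√5/6241 ≈ 116.49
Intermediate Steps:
y(z) = -20*√z (y(z) = (5*√z)*(-4) = -20*√z)
f(T, h) = 12*h/(T + h) (f(T, h) = 6*((h + h)/(T + h)) = 6*((2*h)/(T + h)) = 6*(2*h/(T + h)) = 12*h/(T + h))
f(U(-1), y(5))² = (12*(-20*√5)/(-5 - 20*√5))² = (-240*√5/(-5 - 20*√5))² = 288000/(-5 - 20*√5)²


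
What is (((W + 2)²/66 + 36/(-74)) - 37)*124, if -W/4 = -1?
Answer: -1864340/407 ≈ -4580.7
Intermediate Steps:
W = 4 (W = -4*(-1) = 4)
(((W + 2)²/66 + 36/(-74)) - 37)*124 = (((4 + 2)²/66 + 36/(-74)) - 37)*124 = ((6²*(1/66) + 36*(-1/74)) - 37)*124 = ((36*(1/66) - 18/37) - 37)*124 = ((6/11 - 18/37) - 37)*124 = (24/407 - 37)*124 = -15035/407*124 = -1864340/407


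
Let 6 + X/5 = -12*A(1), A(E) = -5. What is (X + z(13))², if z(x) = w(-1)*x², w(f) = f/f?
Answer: 192721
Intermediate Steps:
w(f) = 1
z(x) = x² (z(x) = 1*x² = x²)
X = 270 (X = -30 + 5*(-12*(-5)) = -30 + 5*60 = -30 + 300 = 270)
(X + z(13))² = (270 + 13²)² = (270 + 169)² = 439² = 192721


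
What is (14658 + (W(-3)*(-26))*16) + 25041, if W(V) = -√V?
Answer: 39699 + 416*I*√3 ≈ 39699.0 + 720.53*I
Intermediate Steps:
(14658 + (W(-3)*(-26))*16) + 25041 = (14658 + (-√(-3)*(-26))*16) + 25041 = (14658 + (-I*√3*(-26))*16) + 25041 = (14658 + (26*I*√3)*16) + 25041 = (14658 + 416*I*√3) + 25041 = 39699 + 416*I*√3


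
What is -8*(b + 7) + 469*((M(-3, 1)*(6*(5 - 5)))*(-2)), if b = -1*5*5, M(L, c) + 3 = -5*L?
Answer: 144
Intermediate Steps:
M(L, c) = -3 - 5*L
b = -25 (b = -5*5 = -25)
-8*(b + 7) + 469*((M(-3, 1)*(6*(5 - 5)))*(-2)) = -8*(-25 + 7) + 469*(((-3 - 5*(-3))*(6*(5 - 5)))*(-2)) = -8*(-18) + 469*(((-3 + 15)*(6*0))*(-2)) = 144 + 469*((12*0)*(-2)) = 144 + 469*(0*(-2)) = 144 + 469*0 = 144 + 0 = 144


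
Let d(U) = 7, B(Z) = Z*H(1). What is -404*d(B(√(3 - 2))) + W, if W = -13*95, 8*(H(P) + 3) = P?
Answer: -4063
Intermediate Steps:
H(P) = -3 + P/8
B(Z) = -23*Z/8 (B(Z) = Z*(-3 + (⅛)*1) = Z*(-3 + ⅛) = Z*(-23/8) = -23*Z/8)
W = -1235
-404*d(B(√(3 - 2))) + W = -404*7 - 1235 = -2828 - 1235 = -4063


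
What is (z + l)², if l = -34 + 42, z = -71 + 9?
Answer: 2916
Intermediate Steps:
z = -62
l = 8
(z + l)² = (-62 + 8)² = (-54)² = 2916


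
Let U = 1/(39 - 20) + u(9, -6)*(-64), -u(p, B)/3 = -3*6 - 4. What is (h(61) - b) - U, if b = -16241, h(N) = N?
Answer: 389993/19 ≈ 20526.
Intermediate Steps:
u(p, B) = 66 (u(p, B) = -3*(-3*6 - 4) = -3*(-18 - 4) = -3*(-22) = 66)
U = -80255/19 (U = 1/(39 - 20) + 66*(-64) = 1/19 - 4224 = -80255/19 ≈ -4223.9)
(h(61) - b) - U = (61 - 1*(-16241)) - 1*(-80255/19) = (61 + 16241) + 80255/19 = 16302 + 80255/19 = 389993/19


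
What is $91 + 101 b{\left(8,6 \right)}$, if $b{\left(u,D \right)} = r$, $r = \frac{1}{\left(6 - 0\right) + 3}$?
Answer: $\frac{920}{9} \approx 102.22$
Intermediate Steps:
$r = \frac{1}{9}$ ($r = \frac{1}{\left(6 + 0\right) + 3} = \frac{1}{6 + 3} = \frac{1}{9} \approx 0.11111$)
$b{\left(u,D \right)} = \frac{1}{9}$
$91 + 101 b{\left(8,6 \right)} = 91 + 101 \cdot \frac{1}{9} = 91 + \frac{101}{9} = \frac{920}{9}$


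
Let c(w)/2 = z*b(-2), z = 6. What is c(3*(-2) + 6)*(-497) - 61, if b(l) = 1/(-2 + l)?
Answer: 1430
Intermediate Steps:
c(w) = -3 (c(w) = 2*(6/(-2 - 2)) = 2*(6/(-4)) = 2*(6*(-¼)) = 2*(-3/2) = -3)
c(3*(-2) + 6)*(-497) - 61 = -3*(-497) - 61 = 1491 - 61 = 1430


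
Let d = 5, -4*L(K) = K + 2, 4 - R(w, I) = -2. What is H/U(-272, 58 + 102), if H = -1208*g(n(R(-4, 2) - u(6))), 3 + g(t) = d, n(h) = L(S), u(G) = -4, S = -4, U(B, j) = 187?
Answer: -2416/187 ≈ -12.920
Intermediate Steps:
R(w, I) = 6 (R(w, I) = 4 - 1*(-2) = 4 + 2 = 6)
L(K) = -½ - K/4 (L(K) = -(K + 2)/4 = -(2 + K)/4 = -½ - K/4)
n(h) = ½ (n(h) = -½ - ¼*(-4) = -½ + 1 = ½)
g(t) = 2 (g(t) = -3 + 5 = 2)
H = -2416 (H = -1208*2 = -2416)
H/U(-272, 58 + 102) = -2416/187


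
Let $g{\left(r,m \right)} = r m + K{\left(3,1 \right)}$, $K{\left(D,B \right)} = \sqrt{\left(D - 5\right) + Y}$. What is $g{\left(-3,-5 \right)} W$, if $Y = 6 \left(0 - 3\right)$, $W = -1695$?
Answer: $-25425 - 3390 i \sqrt{5} \approx -25425.0 - 7580.3 i$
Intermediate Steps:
$Y = -18$ ($Y = 6 \left(-3\right) = -18$)
$K{\left(D,B \right)} = \sqrt{-23 + D}$ ($K{\left(D,B \right)} = \sqrt{\left(D - 5\right) - 18} = \sqrt{\left(-5 + D\right) - 18} = \sqrt{-23 + D}$)
$g{\left(r,m \right)} = m r + 2 i \sqrt{5}$ ($g{\left(r,m \right)} = r m + \sqrt{-23 + 3} = m r + \sqrt{-20} = m r + 2 i \sqrt{5}$)
$g{\left(-3,-5 \right)} W = \left(\left(-5\right) \left(-3\right) + 2 i \sqrt{5}\right) \left(-1695\right) = \left(15 + 2 i \sqrt{5}\right) \left(-1695\right) = -25425 - 3390 i \sqrt{5}$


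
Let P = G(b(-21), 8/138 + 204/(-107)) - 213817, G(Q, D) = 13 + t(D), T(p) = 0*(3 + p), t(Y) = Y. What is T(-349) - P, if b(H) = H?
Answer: 1578528580/7383 ≈ 2.1381e+5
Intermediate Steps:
T(p) = 0
G(Q, D) = 13 + D
P = -1578528580/7383 (P = (13 + (8/138 + 204/(-107))) - 213817 = (13 + (8*(1/138) + 204*(-1/107))) - 213817 = (13 + (4/69 - 204/107)) - 213817 = (13 - 13648/7383) - 213817 = 82331/7383 - 213817 = -1578528580/7383 ≈ -2.1381e+5)
T(-349) - P = 0 - 1*(-1578528580/7383) = 0 + 1578528580/7383 = 1578528580/7383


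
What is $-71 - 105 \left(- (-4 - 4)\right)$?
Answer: $-911$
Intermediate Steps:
$-71 - 105 \left(- (-4 - 4)\right) = -71 - 105 \left(\left(-1\right) \left(-8\right)\right) = -71 - 840 = -911$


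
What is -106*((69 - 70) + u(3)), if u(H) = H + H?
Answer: -530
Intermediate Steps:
u(H) = 2*H
-106*((69 - 70) + u(3)) = -106*((69 - 70) + 2*3) = -106*(-1 + 6) = -106*5 = -530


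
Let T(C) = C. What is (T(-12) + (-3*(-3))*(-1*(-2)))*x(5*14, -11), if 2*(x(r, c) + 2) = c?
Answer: -45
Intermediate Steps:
x(r, c) = -2 + c/2
(T(-12) + (-3*(-3))*(-1*(-2)))*x(5*14, -11) = (-12 + (-3*(-3))*(-1*(-2)))*(-2 + (½)*(-11)) = (-12 + 9*2)*(-2 - 11/2) = (-12 + 18)*(-15/2) = 6*(-15/2) = -45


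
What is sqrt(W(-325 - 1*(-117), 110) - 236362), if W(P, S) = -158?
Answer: 18*I*sqrt(730) ≈ 486.33*I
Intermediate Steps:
sqrt(W(-325 - 1*(-117), 110) - 236362) = sqrt(-158 - 236362) = sqrt(-236520) = 18*I*sqrt(730)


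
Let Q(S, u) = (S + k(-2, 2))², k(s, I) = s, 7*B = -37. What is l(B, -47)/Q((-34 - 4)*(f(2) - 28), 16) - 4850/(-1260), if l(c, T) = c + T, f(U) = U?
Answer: 58938559/15312087 ≈ 3.8492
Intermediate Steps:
B = -37/7 (B = (⅐)*(-37) = -37/7 ≈ -5.2857)
l(c, T) = T + c
Q(S, u) = (-2 + S)² (Q(S, u) = (S - 2)² = (-2 + S)²)
l(B, -47)/Q((-34 - 4)*(f(2) - 28), 16) - 4850/(-1260) = (-47 - 37/7)/((-2 + (-34 - 4)*(2 - 28))²) - 4850/(-1260) = -366/(7*(-2 - 38*(-26))²) - 4850*(-1/1260) = -366/(7*(-2 + 988)²) + 485/126 = -366/(7*(986²)) + 485/126 = -366/7/972196 + 485/126 = -366/7*1/972196 + 485/126 = -183/3402686 + 485/126 = 58938559/15312087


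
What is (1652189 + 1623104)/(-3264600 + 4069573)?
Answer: 3275293/804973 ≈ 4.0688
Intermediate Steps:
(1652189 + 1623104)/(-3264600 + 4069573) = 3275293/804973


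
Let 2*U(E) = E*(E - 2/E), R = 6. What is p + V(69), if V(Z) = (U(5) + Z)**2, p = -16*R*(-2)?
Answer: 26689/4 ≈ 6672.3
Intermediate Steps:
U(E) = E*(E - 2/E)/2 (U(E) = (E*(E - 2/E))/2 = E*(E - 2/E)/2)
p = 192 (p = -16*6*(-2) = -96*(-2) = 192)
V(Z) = (23/2 + Z)**2 (V(Z) = ((-1 + (1/2)*5**2) + Z)**2 = ((-1 + (1/2)*25) + Z)**2 = ((-1 + 25/2) + Z)**2 = (23/2 + Z)**2)
p + V(69) = 192 + (23 + 2*69)**2/4 = 192 + (23 + 138)**2/4 = 192 + (1/4)*161**2 = 192 + (1/4)*25921 = 192 + 25921/4 = 26689/4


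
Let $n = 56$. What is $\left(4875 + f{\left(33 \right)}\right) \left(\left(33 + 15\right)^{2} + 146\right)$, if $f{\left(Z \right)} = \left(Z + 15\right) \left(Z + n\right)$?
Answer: $22410150$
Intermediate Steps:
$f{\left(Z \right)} = \left(15 + Z\right) \left(56 + Z\right)$ ($f{\left(Z \right)} = \left(Z + 15\right) \left(Z + 56\right) = \left(15 + Z\right) \left(56 + Z\right)$)
$\left(4875 + f{\left(33 \right)}\right) \left(\left(33 + 15\right)^{2} + 146\right) = \left(4875 + \left(840 + 33^{2} + 71 \cdot 33\right)\right) \left(\left(33 + 15\right)^{2} + 146\right) = \left(4875 + \left(840 + 1089 + 2343\right)\right) \left(48^{2} + 146\right) = \left(4875 + 4272\right) \left(2304 + 146\right) = 9147 \cdot 2450 = 22410150$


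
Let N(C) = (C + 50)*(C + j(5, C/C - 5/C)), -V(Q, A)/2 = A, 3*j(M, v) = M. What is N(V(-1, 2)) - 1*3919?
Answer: -12079/3 ≈ -4026.3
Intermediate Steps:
j(M, v) = M/3
V(Q, A) = -2*A
N(C) = (50 + C)*(5/3 + C) (N(C) = (C + 50)*(C + (⅓)*5) = (50 + C)*(C + 5/3) = (50 + C)*(5/3 + C))
N(V(-1, 2)) - 1*3919 = (250/3 + (-2*2)² + 155*(-2*2)/3) - 1*3919 = (250/3 + (-4)² + (155/3)*(-4)) - 3919 = (250/3 + 16 - 620/3) - 3919 = -322/3 - 3919 = -12079/3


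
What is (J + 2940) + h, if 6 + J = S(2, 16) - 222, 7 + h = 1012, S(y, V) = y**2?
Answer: 3721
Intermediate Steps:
h = 1005 (h = -7 + 1012 = 1005)
J = -224 (J = -6 + (2**2 - 222) = -6 + (4 - 222) = -6 - 218 = -224)
(J + 2940) + h = (-224 + 2940) + 1005 = 2716 + 1005 = 3721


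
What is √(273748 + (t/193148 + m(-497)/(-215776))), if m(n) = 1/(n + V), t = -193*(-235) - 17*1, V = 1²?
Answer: 3*√3173210844716724767602529410/322994447072 ≈ 523.21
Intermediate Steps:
V = 1
t = 45338 (t = 45355 - 17 = 45338)
m(n) = 1/(1 + n) (m(n) = 1/(n + 1) = 1/(1 + n))
√(273748 + (t/193148 + m(-497)/(-215776))) = √(273748 + (45338/193148 + 1/((1 - 497)*(-215776)))) = √(273748 + (45338*(1/193148) - 1/215776/(-496))) = √(273748 + (22669/96574 - 1/496*(-1/215776))) = √(273748 + (22669/96574 + 1/107024896)) = √(273748 + 1213073731999/5167911153152) = √(1414706555426785695/5167911153152) = 3*√3173210844716724767602529410/322994447072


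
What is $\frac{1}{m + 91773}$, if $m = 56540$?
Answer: $\frac{1}{148313} \approx 6.7425 \cdot 10^{-6}$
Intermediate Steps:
$\frac{1}{m + 91773} = \frac{1}{56540 + 91773} = \frac{1}{148313}$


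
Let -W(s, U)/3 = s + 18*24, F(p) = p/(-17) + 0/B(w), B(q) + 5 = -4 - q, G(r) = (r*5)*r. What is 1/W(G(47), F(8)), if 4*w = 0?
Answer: -1/34431 ≈ -2.9044e-5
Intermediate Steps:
w = 0 (w = (1/4)*0 = 0)
G(r) = 5*r**2 (G(r) = (5*r)*r = 5*r**2)
B(q) = -9 - q (B(q) = -5 + (-4 - q) = -9 - q)
F(p) = -p/17 (F(p) = p/(-17) + 0/(-9 - 1*0) = p*(-1/17) + 0/(-9 + 0) = -p/17 + 0/(-9) = -p/17 + 0*(-1/9) = -p/17 + 0 = -p/17)
W(s, U) = -1296 - 3*s (W(s, U) = -3*(s + 18*24) = -3*(s + 432) = -3*(432 + s) = -1296 - 3*s)
1/W(G(47), F(8)) = 1/(-1296 - 15*47**2) = 1/(-1296 - 15*2209) = 1/(-1296 - 3*11045) = 1/(-1296 - 33135) = 1/(-34431) = -1/34431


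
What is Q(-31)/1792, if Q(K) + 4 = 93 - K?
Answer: 15/224 ≈ 0.066964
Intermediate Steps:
Q(K) = 89 - K (Q(K) = -4 + (93 - K) = 89 - K)
Q(-31)/1792 = (89 - 1*(-31))/1792 = (89 + 31)*(1/1792) = 120*(1/1792) = 15/224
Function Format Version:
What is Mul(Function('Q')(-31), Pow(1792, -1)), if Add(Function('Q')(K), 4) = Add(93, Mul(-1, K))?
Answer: Rational(15, 224) ≈ 0.066964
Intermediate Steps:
Function('Q')(K) = Add(89, Mul(-1, K)) (Function('Q')(K) = Add(-4, Add(93, Mul(-1, K))) = Add(89, Mul(-1, K)))
Mul(Function('Q')(-31), Pow(1792, -1)) = Mul(Add(89, Mul(-1, -31)), Pow(1792, -1)) = Mul(Add(89, 31), Rational(1, 1792)) = Mul(120, Rational(1, 1792)) = Rational(15, 224)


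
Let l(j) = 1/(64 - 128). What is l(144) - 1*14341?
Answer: -917825/64 ≈ -14341.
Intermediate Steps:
l(j) = -1/64 (l(j) = 1/(-64) = -1/64)
l(144) - 1*14341 = -1/64 - 1*14341 = -1/64 - 14341 = -917825/64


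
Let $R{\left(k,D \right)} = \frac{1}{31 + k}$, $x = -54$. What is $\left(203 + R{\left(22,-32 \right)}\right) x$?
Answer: $- \frac{581040}{53} \approx -10963.0$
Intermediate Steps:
$\left(203 + R{\left(22,-32 \right)}\right) x = \left(203 + \frac{1}{31 + 22}\right) \left(-54\right) = \left(203 + \frac{1}{53}\right) \left(-54\right) = \frac{10760}{53} \left(-54\right) = - \frac{581040}{53}$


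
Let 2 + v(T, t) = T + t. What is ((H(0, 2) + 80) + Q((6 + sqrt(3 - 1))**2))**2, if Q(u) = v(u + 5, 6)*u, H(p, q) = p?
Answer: 6720516 + 4394160*sqrt(2) ≈ 1.2935e+7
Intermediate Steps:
v(T, t) = -2 + T + t (v(T, t) = -2 + (T + t) = -2 + T + t)
Q(u) = u*(9 + u) (Q(u) = (-2 + (u + 5) + 6)*u = (-2 + (5 + u) + 6)*u = (9 + u)*u = u*(9 + u))
((H(0, 2) + 80) + Q((6 + sqrt(3 - 1))**2))**2 = ((0 + 80) + (6 + sqrt(3 - 1))**2*(9 + (6 + sqrt(3 - 1))**2))**2 = (80 + (6 + sqrt(2))**2*(9 + (6 + sqrt(2))**2))**2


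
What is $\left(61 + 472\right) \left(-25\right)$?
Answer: $-13325$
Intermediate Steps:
$\left(61 + 472\right) \left(-25\right) = 533 \left(-25\right) = -13325$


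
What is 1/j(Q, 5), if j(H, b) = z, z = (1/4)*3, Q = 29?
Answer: 4/3 ≈ 1.3333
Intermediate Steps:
z = ¾ (z = ((¼)*1)*3 = (¼)*3 = ¾ ≈ 0.75000)
j(H, b) = ¾
1/j(Q, 5) = 1/(¾) = 4/3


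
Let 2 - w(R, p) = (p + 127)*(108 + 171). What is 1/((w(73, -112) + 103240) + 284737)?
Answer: 1/383794 ≈ 2.6056e-6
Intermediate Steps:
w(R, p) = -35431 - 279*p (w(R, p) = 2 - (p + 127)*(108 + 171) = 2 - (127 + p)*279 = 2 - (35433 + 279*p) = 2 + (-35433 - 279*p) = -35431 - 279*p)
1/((w(73, -112) + 103240) + 284737) = 1/(((-35431 - 279*(-112)) + 103240) + 284737) = 1/(((-35431 + 31248) + 103240) + 284737) = 1/((-4183 + 103240) + 284737) = 1/(99057 + 284737) = 1/383794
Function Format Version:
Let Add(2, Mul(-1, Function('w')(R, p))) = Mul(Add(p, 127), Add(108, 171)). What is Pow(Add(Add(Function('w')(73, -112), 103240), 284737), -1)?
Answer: Rational(1, 383794) ≈ 2.6056e-6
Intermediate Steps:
Function('w')(R, p) = Add(-35431, Mul(-279, p)) (Function('w')(R, p) = Add(2, Mul(-1, Mul(Add(p, 127), Add(108, 171)))) = Add(2, Mul(-1, Mul(Add(127, p), 279))) = Add(2, Mul(-1, Add(35433, Mul(279, p)))) = Add(2, Add(-35433, Mul(-279, p))) = Add(-35431, Mul(-279, p)))
Pow(Add(Add(Function('w')(73, -112), 103240), 284737), -1) = Pow(Add(Add(Add(-35431, Mul(-279, -112)), 103240), 284737), -1) = Pow(Add(Add(Add(-35431, 31248), 103240), 284737), -1) = Pow(Add(Add(-4183, 103240), 284737), -1) = Pow(Add(99057, 284737), -1) = Pow(383794, -1) = Rational(1, 383794)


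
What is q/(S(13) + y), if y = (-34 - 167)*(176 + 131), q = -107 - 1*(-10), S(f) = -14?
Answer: 97/61721 ≈ 0.0015716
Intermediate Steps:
q = -97 (q = -107 + 10 = -97)
y = -61707 (y = -201*307 = -61707)
q/(S(13) + y) = -97/(-14 - 61707) = -97/(-61721) = -97*(-1/61721) = 97/61721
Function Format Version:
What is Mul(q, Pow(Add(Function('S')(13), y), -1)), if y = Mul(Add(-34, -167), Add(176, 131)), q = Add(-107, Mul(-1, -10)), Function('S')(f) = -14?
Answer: Rational(97, 61721) ≈ 0.0015716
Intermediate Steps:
q = -97 (q = Add(-107, 10) = -97)
y = -61707 (y = Mul(-201, 307) = -61707)
Mul(q, Pow(Add(Function('S')(13), y), -1)) = Mul(-97, Pow(Add(-14, -61707), -1)) = Mul(-97, Pow(-61721, -1)) = Mul(-97, Rational(-1, 61721)) = Rational(97, 61721)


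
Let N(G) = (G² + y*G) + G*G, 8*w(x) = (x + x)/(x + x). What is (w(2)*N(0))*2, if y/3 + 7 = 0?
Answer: 0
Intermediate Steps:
w(x) = ⅛ (w(x) = ((x + x)/(x + x))/8 = ((2*x)/((2*x)))/8 = ((2*x)*(1/(2*x)))/8 = (⅛)*1 = ⅛)
y = -21 (y = -21 + 3*0 = -21 + 0 = -21)
N(G) = -21*G + 2*G² (N(G) = (G² - 21*G) + G*G = (G² - 21*G) + G² = -21*G + 2*G²)
(w(2)*N(0))*2 = ((0*(-21 + 2*0))/8)*2 = ((0*(-21 + 0))/8)*2 = ((0*(-21))/8)*2 = ((⅛)*0)*2 = 0*2 = 0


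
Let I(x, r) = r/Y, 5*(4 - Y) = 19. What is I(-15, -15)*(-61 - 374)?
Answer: 32625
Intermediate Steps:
Y = ⅕ (Y = 4 - ⅕*19 = 4 - 19/5 = ⅕ ≈ 0.20000)
I(x, r) = 5*r (I(x, r) = r/(⅕) = r*5 = 5*r)
I(-15, -15)*(-61 - 374) = (5*(-15))*(-61 - 374) = -75*(-435) = 32625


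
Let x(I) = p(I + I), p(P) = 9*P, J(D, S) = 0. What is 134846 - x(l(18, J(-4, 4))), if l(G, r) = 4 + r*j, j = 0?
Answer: 134774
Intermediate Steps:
l(G, r) = 4 (l(G, r) = 4 + r*0 = 4 + 0 = 4)
x(I) = 18*I (x(I) = 9*(I + I) = 9*(2*I) = 18*I)
134846 - x(l(18, J(-4, 4))) = 134846 - 18*4 = 134846 - 1*72 = 134846 - 72 = 134774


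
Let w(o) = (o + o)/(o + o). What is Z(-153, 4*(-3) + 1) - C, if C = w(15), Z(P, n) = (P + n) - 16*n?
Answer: 11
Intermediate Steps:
Z(P, n) = P - 15*n
w(o) = 1 (w(o) = (2*o)/((2*o)) = (2*o)*(1/(2*o)) = 1)
C = 1
Z(-153, 4*(-3) + 1) - C = (-153 - 15*(4*(-3) + 1)) - 1*1 = (-153 - 15*(-12 + 1)) - 1 = (-153 - 15*(-11)) - 1 = (-153 + 165) - 1 = 12 - 1 = 11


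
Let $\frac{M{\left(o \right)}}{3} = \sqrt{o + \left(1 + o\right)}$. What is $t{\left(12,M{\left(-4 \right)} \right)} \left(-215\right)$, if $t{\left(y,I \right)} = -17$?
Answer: $3655$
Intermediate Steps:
$M{\left(o \right)} = 3 \sqrt{1 + 2 o}$ ($M{\left(o \right)} = 3 \sqrt{o + \left(1 + o\right)} = 3 \sqrt{1 + 2 o}$)
$t{\left(12,M{\left(-4 \right)} \right)} \left(-215\right) = \left(-17\right) \left(-215\right) = 3655$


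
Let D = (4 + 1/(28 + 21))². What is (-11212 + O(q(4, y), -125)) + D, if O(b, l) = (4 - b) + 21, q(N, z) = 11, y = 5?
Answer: -26847589/2401 ≈ -11182.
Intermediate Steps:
O(b, l) = 25 - b
D = 38809/2401 (D = (4 + 1/49)² = (197/49)² = 38809/2401 ≈ 16.164)
(-11212 + O(q(4, y), -125)) + D = (-11212 + (25 - 1*11)) + 38809/2401 = (-11212 + (25 - 11)) + 38809/2401 = (-11212 + 14) + 38809/2401 = -11198 + 38809/2401 = -26847589/2401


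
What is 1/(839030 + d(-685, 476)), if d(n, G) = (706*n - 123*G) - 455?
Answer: 1/296417 ≈ 3.3736e-6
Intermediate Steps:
d(n, G) = -455 - 123*G + 706*n (d(n, G) = (-123*G + 706*n) - 455 = -455 - 123*G + 706*n)
1/(839030 + d(-685, 476)) = 1/(839030 + (-455 - 123*476 + 706*(-685))) = 1/(839030 + (-455 - 58548 - 483610)) = 1/(839030 - 542613) = 1/296417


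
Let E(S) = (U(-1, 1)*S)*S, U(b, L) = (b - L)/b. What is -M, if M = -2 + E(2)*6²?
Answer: -286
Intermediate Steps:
U(b, L) = (b - L)/b
E(S) = 2*S² (E(S) = (((-1 - 1*1)/(-1))*S)*S = ((-(-1 - 1))*S)*S = ((-1*(-2))*S)*S = (2*S)*S = 2*S²)
M = 286 (M = -2 + (2*2²)*6² = -2 + (2*4)*36 = -2 + 8*36 = -2 + 288 = 286)
-M = -1*286 = -286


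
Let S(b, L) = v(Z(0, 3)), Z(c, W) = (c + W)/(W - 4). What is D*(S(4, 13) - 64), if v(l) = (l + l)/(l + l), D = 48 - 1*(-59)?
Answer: -6741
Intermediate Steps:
D = 107 (D = 48 + 59 = 107)
Z(c, W) = (W + c)/(-4 + W)
v(l) = 1 (v(l) = (2*l)/((2*l)) = (2*l)*(1/(2*l)) = 1)
S(b, L) = 1
D*(S(4, 13) - 64) = 107*(1 - 64) = 107*(-63) = -6741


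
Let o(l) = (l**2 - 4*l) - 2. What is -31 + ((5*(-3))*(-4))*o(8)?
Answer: 1769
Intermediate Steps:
o(l) = -2 + l**2 - 4*l
-31 + ((5*(-3))*(-4))*o(8) = -31 + ((5*(-3))*(-4))*(-2 + 8**2 - 4*8) = -31 + (-15*(-4))*(-2 + 64 - 32) = -31 + 60*30 = -31 + 1800 = 1769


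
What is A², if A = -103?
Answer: 10609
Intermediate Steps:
A² = (-103)² = 10609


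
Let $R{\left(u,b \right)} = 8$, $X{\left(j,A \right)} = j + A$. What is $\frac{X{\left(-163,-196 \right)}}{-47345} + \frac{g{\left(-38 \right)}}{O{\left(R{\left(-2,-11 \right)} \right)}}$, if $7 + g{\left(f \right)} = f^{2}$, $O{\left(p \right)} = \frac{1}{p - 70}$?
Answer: $- \frac{4218155071}{47345} \approx -89094.0$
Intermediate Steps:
$X{\left(j,A \right)} = A + j$
$O{\left(p \right)} = \frac{1}{-70 + p}$
$g{\left(f \right)} = -7 + f^{2}$
$\frac{X{\left(-163,-196 \right)}}{-47345} + \frac{g{\left(-38 \right)}}{O{\left(R{\left(-2,-11 \right)} \right)}} = \frac{-196 - 163}{-47345} + \frac{-7 + \left(-38\right)^{2}}{\frac{1}{-70 + 8}} = \left(-359\right) \left(- \frac{1}{47345}\right) + \frac{-7 + 1444}{\frac{1}{-62}} = \frac{359}{47345} + \frac{1437}{- \frac{1}{62}} = \frac{359}{47345} + 1437 \left(-62\right) = \frac{359}{47345} - 89094 = - \frac{4218155071}{47345}$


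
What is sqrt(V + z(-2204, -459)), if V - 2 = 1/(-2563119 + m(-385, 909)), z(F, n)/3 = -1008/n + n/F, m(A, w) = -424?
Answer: sqrt(21249254361704027251011)/48025414562 ≈ 3.0353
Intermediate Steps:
z(F, n) = -3024/n + 3*n/F (z(F, n) = 3*(-1008/n + n/F) = -3024/n + 3*n/F)
V = 5127085/2563543 (V = 2 + 1/(-2563119 - 424) = 2 + 1/(-2563543) = 2 - 1/2563543 = 5127085/2563543 ≈ 2.0000)
sqrt(V + z(-2204, -459)) = sqrt(5127085/2563543 + (-3024/(-459) + 3*(-459)/(-2204))) = sqrt(5127085/2563543 + (-3024*(-1/459) + 3*(-459)*(-1/2204))) = sqrt(5127085/2563543 + (112/17 + 1377/2204)) = sqrt(5127085/2563543 + 270257/37468) = sqrt(884917061331/96050829124) = sqrt(21249254361704027251011)/48025414562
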